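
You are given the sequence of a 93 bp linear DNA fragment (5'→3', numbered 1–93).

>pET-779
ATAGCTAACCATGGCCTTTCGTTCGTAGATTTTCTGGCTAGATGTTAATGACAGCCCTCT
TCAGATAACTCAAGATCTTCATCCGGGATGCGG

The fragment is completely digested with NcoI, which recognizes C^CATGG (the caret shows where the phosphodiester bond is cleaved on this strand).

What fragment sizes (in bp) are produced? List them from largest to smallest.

84, 9 bp

The NcoI site (CCATGG) starts at position 9.
NcoI cuts after the first base of each site, so after position 9.
Linear molecule, 1 cut → 2 fragments:
  1–9 → 9 bp
  10–93 → 84 bp
Sorted largest to smallest: 84, 9 bp.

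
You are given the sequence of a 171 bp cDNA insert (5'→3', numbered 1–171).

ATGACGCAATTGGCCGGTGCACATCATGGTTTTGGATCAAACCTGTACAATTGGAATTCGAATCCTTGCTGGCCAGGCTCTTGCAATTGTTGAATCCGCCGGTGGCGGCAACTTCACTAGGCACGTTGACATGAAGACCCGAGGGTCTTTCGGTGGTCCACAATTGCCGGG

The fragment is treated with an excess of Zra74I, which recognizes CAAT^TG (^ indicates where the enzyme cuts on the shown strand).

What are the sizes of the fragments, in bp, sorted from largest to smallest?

77, 41, 36, 10, 7 bp

Zra74I sites (CAATTG) start at positions 7, 48, 84, 161.
Zra74I cuts after base 4 of each site, so after positions 10, 51, 87, 164.
Linear molecule, 4 cuts → 5 fragments:
  1–10 → 10 bp
  11–51 → 41 bp
  52–87 → 36 bp
  88–164 → 77 bp
  165–171 → 7 bp
Sorted largest to smallest: 77, 41, 36, 10, 7 bp.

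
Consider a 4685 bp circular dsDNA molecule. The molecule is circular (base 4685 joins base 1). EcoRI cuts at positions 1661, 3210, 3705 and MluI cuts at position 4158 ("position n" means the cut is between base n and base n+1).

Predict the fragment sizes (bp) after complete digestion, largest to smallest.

Combined cut positions (sorted): 1661, 3210, 3705, 4158.
Circular molecule, 4 cuts → 4 fragments:
  3210 − 1661 = 1549 bp
  3705 − 3210 = 495 bp
  4158 − 3705 = 453 bp
  wrap: 4685 − 4158 + 1661 = 2188 bp
Sorted largest to smallest: 2188, 1549, 495, 453 bp.

2188, 1549, 495, 453 bp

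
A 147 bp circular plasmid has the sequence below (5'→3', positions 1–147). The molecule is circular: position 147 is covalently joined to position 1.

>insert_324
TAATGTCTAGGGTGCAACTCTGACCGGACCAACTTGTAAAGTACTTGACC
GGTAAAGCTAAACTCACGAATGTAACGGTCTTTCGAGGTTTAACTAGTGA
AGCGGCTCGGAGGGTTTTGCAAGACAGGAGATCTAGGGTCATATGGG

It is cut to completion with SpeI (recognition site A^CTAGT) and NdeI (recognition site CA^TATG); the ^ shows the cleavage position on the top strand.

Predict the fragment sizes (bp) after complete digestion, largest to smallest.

The SpeI site (ACTAGT) starts at position 93.
SpeI cuts after the first base of each site, so after position 93.
The NdeI site (CATATG) starts at position 140.
NdeI cuts after base 2 of each site, so after position 141.
Combined cut positions: 93, 141.
Circular molecule, 2 cuts → 2 fragments:
  94–141 → 48 bp
  142–147 then 1–93 → 6 + 93 = 99 bp
Sorted largest to smallest: 99, 48 bp.

99, 48 bp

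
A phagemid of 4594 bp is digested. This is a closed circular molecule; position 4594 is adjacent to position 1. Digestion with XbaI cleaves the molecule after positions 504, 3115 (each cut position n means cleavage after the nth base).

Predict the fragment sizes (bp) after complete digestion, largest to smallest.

Circular molecule, 2 cuts → 2 fragments:
  3115 − 504 = 2611 bp
  wrap: 4594 − 3115 + 504 = 1983 bp
Sorted largest to smallest: 2611, 1983 bp.

2611, 1983 bp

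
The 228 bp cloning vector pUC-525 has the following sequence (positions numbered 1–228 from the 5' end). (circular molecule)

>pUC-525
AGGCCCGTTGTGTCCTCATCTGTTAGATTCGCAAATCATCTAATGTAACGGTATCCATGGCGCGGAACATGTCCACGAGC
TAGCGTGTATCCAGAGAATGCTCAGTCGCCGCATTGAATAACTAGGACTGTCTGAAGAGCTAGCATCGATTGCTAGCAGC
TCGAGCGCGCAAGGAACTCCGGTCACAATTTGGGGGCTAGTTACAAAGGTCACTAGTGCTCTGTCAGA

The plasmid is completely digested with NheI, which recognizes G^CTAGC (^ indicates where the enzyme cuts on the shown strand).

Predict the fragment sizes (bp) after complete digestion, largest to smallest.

155, 60, 13 bp

NheI sites (GCTAGC) start at positions 79, 139, 152.
NheI cuts after the first base of each site, so after positions 79, 139, 152.
Circular molecule, 3 cuts → 3 fragments:
  80–139 → 60 bp
  140–152 → 13 bp
  153–228 then 1–79 → 76 + 79 = 155 bp
Sorted largest to smallest: 155, 60, 13 bp.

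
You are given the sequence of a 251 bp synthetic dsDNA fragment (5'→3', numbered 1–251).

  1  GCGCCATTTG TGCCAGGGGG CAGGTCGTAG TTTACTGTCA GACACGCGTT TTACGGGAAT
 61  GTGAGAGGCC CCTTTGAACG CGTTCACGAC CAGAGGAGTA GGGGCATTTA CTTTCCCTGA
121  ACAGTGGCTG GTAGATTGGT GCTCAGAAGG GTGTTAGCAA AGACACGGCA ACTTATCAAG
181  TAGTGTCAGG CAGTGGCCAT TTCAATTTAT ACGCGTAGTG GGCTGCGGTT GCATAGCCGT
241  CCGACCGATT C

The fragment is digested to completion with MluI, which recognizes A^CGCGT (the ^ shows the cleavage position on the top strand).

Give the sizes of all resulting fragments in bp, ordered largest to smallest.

MluI sites (ACGCGT) start at positions 44, 78, 211.
MluI cuts after the first base of each site, so after positions 44, 78, 211.
Linear molecule, 3 cuts → 4 fragments:
  1–44 → 44 bp
  45–78 → 34 bp
  79–211 → 133 bp
  212–251 → 40 bp
Sorted largest to smallest: 133, 44, 40, 34 bp.

133, 44, 40, 34 bp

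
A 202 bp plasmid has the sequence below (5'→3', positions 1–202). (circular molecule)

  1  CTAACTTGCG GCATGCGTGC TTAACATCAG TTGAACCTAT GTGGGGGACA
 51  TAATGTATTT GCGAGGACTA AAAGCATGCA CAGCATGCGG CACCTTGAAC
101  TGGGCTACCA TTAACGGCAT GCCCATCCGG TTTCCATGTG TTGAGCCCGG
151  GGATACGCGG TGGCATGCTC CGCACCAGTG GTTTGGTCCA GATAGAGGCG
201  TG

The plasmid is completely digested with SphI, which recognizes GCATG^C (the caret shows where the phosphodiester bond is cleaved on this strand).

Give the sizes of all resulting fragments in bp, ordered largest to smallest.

SphI sites (GCATGC) start at positions 11, 74, 83, 117, 163.
SphI cuts after base 5 of each site (before the last base), so after positions 15, 78, 87, 121, 167.
Circular molecule, 5 cuts → 5 fragments:
  16–78 → 63 bp
  79–87 → 9 bp
  88–121 → 34 bp
  122–167 → 46 bp
  168–202 then 1–15 → 35 + 15 = 50 bp
Sorted largest to smallest: 63, 50, 46, 34, 9 bp.

63, 50, 46, 34, 9 bp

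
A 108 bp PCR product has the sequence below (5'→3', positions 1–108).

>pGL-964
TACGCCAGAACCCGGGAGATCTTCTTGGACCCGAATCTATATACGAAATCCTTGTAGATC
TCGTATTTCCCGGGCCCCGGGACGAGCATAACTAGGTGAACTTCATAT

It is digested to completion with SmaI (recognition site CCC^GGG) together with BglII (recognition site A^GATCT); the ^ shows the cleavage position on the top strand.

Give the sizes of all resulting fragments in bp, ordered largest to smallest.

39, 30, 15, 13, 7, 4 bp

SmaI sites (CCCGGG) start at positions 11, 69, 76.
SmaI cuts after base 3 of each site, so after positions 13, 71, 78.
BglII sites (AGATCT) start at positions 17, 56.
BglII cuts after the first base of each site, so after positions 17, 56.
Combined cut positions: 13, 17, 56, 71, 78.
Linear molecule, 5 cuts → 6 fragments:
  1–13 → 13 bp
  14–17 → 4 bp
  18–56 → 39 bp
  57–71 → 15 bp
  72–78 → 7 bp
  79–108 → 30 bp
Sorted largest to smallest: 39, 30, 15, 13, 7, 4 bp.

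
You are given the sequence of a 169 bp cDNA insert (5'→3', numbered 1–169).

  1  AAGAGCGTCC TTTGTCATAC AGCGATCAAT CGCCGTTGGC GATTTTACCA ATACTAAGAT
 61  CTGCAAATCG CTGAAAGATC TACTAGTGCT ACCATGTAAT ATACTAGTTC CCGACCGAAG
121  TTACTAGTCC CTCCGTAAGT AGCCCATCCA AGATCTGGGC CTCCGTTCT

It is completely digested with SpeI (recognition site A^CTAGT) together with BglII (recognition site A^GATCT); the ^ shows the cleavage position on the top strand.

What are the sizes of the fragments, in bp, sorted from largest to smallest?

57, 28, 21, 20, 19, 18, 6 bp

SpeI sites (ACTAGT) start at positions 82, 103, 123.
SpeI cuts after the first base of each site, so after positions 82, 103, 123.
BglII sites (AGATCT) start at positions 57, 76, 151.
BglII cuts after the first base of each site, so after positions 57, 76, 151.
Combined cut positions: 57, 76, 82, 103, 123, 151.
Linear molecule, 6 cuts → 7 fragments:
  1–57 → 57 bp
  58–76 → 19 bp
  77–82 → 6 bp
  83–103 → 21 bp
  104–123 → 20 bp
  124–151 → 28 bp
  152–169 → 18 bp
Sorted largest to smallest: 57, 28, 21, 20, 19, 18, 6 bp.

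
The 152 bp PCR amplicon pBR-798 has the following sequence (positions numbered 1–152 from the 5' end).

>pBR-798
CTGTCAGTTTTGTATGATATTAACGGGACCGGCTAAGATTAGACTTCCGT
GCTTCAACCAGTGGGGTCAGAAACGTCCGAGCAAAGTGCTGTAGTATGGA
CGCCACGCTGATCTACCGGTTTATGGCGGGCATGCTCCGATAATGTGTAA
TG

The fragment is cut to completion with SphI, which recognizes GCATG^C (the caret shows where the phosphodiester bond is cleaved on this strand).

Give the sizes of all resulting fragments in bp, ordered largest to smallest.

134, 18 bp

The SphI site (GCATGC) starts at position 130.
SphI cuts after base 5 of each site (before the last base), so after position 134.
Linear molecule, 1 cut → 2 fragments:
  1–134 → 134 bp
  135–152 → 18 bp
Sorted largest to smallest: 134, 18 bp.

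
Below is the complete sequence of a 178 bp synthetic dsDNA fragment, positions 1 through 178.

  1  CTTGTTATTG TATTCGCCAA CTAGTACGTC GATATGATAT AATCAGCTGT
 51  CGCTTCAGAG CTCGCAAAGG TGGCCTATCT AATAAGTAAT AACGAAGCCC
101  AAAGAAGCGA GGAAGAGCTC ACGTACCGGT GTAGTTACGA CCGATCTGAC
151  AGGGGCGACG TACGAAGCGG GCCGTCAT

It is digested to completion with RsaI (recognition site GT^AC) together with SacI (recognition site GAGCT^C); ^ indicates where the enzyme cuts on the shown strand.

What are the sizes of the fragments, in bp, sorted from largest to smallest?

RsaI sites (GTAC) start at positions 24, 123, 160.
RsaI cuts after base 2 of each site, so after positions 25, 124, 161.
SacI sites (GAGCTC) start at positions 58, 115.
SacI cuts after base 5 of each site (before the last base), so after positions 62, 119.
Combined cut positions: 25, 62, 119, 124, 161.
Linear molecule, 5 cuts → 6 fragments:
  1–25 → 25 bp
  26–62 → 37 bp
  63–119 → 57 bp
  120–124 → 5 bp
  125–161 → 37 bp
  162–178 → 17 bp
Sorted largest to smallest: 57, 37, 37, 25, 17, 5 bp.

57, 37, 37, 25, 17, 5 bp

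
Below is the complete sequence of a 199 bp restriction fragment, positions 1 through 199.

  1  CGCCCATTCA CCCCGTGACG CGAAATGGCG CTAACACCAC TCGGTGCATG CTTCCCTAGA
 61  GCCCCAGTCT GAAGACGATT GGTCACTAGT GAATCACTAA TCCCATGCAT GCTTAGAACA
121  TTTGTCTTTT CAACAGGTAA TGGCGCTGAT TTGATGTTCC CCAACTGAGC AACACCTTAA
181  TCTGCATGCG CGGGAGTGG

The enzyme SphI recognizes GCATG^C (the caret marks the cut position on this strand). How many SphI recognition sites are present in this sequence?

GCATGC occurs starting at positions 46, 107, 184.
SphI cuts at 3 sites.

3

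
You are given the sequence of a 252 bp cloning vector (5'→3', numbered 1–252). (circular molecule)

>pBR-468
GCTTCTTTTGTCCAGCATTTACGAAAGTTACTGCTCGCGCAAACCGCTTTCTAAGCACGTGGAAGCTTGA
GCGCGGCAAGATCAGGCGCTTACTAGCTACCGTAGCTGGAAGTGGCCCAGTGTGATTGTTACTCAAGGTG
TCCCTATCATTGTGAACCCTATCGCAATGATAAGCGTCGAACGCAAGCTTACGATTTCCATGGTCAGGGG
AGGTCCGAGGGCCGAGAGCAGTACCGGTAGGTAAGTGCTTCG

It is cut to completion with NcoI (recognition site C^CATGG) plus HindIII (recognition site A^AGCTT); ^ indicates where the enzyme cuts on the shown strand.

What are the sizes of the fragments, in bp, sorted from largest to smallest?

122, 117, 13 bp

The NcoI site (CCATGG) starts at position 198.
NcoI cuts after the first base of each site, so after position 198.
HindIII sites (AAGCTT) start at positions 63, 185.
HindIII cuts after the first base of each site, so after positions 63, 185.
Combined cut positions: 63, 185, 198.
Circular molecule, 3 cuts → 3 fragments:
  64–185 → 122 bp
  186–198 → 13 bp
  199–252 then 1–63 → 54 + 63 = 117 bp
Sorted largest to smallest: 122, 117, 13 bp.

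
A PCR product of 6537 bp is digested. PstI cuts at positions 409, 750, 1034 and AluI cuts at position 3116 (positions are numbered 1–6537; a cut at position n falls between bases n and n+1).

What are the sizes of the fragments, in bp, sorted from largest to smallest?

Combined cut positions (sorted): 409, 750, 1034, 3116.
Linear molecule, 4 cuts → 5 fragments:
  409 − 0 = 409 bp
  750 − 409 = 341 bp
  1034 − 750 = 284 bp
  3116 − 1034 = 2082 bp
  6537 − 3116 = 3421 bp
Sorted largest to smallest: 3421, 2082, 409, 341, 284 bp.

3421, 2082, 409, 341, 284 bp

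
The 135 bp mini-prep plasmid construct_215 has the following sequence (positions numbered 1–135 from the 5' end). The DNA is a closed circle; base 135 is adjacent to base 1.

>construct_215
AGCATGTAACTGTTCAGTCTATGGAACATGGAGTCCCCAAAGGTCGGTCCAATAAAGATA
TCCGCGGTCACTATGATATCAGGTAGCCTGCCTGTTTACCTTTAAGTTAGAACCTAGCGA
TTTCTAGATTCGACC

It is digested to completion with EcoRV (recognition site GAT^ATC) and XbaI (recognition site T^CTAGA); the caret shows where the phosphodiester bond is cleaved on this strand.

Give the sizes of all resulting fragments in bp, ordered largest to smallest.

EcoRV sites (GATATC) start at positions 57, 75.
EcoRV cuts after base 3 of each site, so after positions 59, 77.
The XbaI site (TCTAGA) starts at position 123.
XbaI cuts after the first base of each site, so after position 123.
Combined cut positions: 59, 77, 123.
Circular molecule, 3 cuts → 3 fragments:
  60–77 → 18 bp
  78–123 → 46 bp
  124–135 then 1–59 → 12 + 59 = 71 bp
Sorted largest to smallest: 71, 46, 18 bp.

71, 46, 18 bp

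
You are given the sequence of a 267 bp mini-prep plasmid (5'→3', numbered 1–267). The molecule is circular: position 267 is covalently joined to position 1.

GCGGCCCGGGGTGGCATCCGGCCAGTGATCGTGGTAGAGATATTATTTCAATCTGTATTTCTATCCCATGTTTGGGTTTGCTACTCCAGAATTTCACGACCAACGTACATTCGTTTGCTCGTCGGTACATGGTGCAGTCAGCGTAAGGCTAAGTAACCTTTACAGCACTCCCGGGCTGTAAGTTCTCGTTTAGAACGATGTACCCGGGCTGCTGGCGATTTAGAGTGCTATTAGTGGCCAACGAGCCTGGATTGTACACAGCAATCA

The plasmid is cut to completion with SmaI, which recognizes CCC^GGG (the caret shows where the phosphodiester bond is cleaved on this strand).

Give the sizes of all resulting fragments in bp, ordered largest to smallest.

SmaI sites (CCCGGG) start at positions 5, 170, 203.
SmaI cuts after base 3 of each site, so after positions 7, 172, 205.
Circular molecule, 3 cuts → 3 fragments:
  8–172 → 165 bp
  173–205 → 33 bp
  206–267 then 1–7 → 62 + 7 = 69 bp
Sorted largest to smallest: 165, 69, 33 bp.

165, 69, 33 bp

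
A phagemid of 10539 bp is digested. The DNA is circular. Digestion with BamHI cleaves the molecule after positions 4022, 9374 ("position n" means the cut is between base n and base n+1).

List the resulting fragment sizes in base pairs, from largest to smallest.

Circular molecule, 2 cuts → 2 fragments:
  9374 − 4022 = 5352 bp
  wrap: 10539 − 9374 + 4022 = 5187 bp
Sorted largest to smallest: 5352, 5187 bp.

5352, 5187 bp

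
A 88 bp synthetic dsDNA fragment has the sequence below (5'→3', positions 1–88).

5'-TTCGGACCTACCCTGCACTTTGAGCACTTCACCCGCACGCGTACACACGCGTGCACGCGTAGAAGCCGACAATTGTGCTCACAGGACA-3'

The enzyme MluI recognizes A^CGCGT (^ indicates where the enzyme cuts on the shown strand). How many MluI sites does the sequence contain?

ACGCGT occurs starting at positions 37, 47, 55.
MluI cuts at 3 sites.

3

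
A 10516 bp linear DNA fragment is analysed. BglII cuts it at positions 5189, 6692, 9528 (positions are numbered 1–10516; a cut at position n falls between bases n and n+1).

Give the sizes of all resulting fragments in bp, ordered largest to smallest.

5189, 2836, 1503, 988 bp

Linear molecule, 3 cuts → 4 fragments:
  5189 − 0 = 5189 bp
  6692 − 5189 = 1503 bp
  9528 − 6692 = 2836 bp
  10516 − 9528 = 988 bp
Sorted largest to smallest: 5189, 2836, 1503, 988 bp.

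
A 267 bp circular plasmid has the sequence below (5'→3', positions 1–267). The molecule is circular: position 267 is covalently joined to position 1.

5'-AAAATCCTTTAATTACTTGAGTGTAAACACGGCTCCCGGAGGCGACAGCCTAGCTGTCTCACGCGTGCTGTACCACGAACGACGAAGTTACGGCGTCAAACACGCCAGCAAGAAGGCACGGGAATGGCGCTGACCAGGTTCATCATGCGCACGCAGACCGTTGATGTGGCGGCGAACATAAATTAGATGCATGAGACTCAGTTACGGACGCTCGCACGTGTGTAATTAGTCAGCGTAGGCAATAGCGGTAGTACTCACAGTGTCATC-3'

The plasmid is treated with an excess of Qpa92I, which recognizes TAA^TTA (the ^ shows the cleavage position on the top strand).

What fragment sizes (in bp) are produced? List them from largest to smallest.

213, 54 bp

Qpa92I sites (TAATTA) start at positions 10, 223.
Qpa92I cuts after base 3 of each site, so after positions 12, 225.
Circular molecule, 2 cuts → 2 fragments:
  13–225 → 213 bp
  226–267 then 1–12 → 42 + 12 = 54 bp
Sorted largest to smallest: 213, 54 bp.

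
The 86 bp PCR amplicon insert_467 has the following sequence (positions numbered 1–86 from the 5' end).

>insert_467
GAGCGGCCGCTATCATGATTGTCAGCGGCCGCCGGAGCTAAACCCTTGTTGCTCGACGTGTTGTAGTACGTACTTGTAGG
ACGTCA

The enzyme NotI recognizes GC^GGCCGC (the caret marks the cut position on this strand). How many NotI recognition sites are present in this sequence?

GCGGCCGC occurs starting at positions 3, 25.
NotI cuts at 2 sites.

2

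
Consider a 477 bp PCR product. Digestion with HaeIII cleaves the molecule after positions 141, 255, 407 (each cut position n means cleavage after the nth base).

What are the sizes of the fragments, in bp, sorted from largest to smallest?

152, 141, 114, 70 bp

Linear molecule, 3 cuts → 4 fragments:
  141 − 0 = 141 bp
  255 − 141 = 114 bp
  407 − 255 = 152 bp
  477 − 407 = 70 bp
Sorted largest to smallest: 152, 141, 114, 70 bp.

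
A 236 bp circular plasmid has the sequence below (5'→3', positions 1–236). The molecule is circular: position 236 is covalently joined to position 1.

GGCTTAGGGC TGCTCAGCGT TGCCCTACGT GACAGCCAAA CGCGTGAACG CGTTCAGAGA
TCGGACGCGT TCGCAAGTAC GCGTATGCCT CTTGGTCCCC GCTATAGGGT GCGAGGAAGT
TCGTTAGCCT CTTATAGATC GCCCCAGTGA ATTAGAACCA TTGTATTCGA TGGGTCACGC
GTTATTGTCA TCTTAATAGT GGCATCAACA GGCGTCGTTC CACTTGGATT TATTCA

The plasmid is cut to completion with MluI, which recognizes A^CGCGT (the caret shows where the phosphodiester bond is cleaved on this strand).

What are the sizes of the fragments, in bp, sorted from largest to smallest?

MluI sites (ACGCGT) start at positions 40, 48, 65, 79, 177.
MluI cuts after the first base of each site, so after positions 40, 48, 65, 79, 177.
Circular molecule, 5 cuts → 5 fragments:
  41–48 → 8 bp
  49–65 → 17 bp
  66–79 → 14 bp
  80–177 → 98 bp
  178–236 then 1–40 → 59 + 40 = 99 bp
Sorted largest to smallest: 99, 98, 17, 14, 8 bp.

99, 98, 17, 14, 8 bp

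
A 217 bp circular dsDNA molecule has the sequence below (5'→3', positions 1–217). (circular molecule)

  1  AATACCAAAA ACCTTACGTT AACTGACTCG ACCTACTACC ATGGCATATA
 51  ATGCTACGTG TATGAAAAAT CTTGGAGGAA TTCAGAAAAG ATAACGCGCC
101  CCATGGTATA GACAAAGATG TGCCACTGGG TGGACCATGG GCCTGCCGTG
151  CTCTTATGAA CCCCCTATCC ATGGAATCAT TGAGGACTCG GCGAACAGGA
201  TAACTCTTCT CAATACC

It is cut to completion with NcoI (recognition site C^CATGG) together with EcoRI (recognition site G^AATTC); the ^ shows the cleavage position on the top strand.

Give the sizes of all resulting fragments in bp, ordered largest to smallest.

87, 39, 34, 34, 23 bp

NcoI sites (CCATGG) start at positions 39, 101, 135, 169.
NcoI cuts after the first base of each site, so after positions 39, 101, 135, 169.
The EcoRI site (GAATTC) starts at position 78.
EcoRI cuts after the first base of each site, so after position 78.
Combined cut positions: 39, 78, 101, 135, 169.
Circular molecule, 5 cuts → 5 fragments:
  40–78 → 39 bp
  79–101 → 23 bp
  102–135 → 34 bp
  136–169 → 34 bp
  170–217 then 1–39 → 48 + 39 = 87 bp
Sorted largest to smallest: 87, 39, 34, 34, 23 bp.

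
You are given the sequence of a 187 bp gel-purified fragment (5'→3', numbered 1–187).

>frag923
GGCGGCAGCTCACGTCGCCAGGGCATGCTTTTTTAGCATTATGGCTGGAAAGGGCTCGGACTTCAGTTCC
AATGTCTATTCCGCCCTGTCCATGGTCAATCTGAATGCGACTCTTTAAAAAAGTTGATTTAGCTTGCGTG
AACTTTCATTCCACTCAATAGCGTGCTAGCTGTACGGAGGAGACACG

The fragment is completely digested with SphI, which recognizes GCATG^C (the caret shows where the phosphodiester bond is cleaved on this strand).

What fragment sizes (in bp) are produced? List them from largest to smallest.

The SphI site (GCATGC) starts at position 23.
SphI cuts after base 5 of each site (before the last base), so after position 27.
Linear molecule, 1 cut → 2 fragments:
  1–27 → 27 bp
  28–187 → 160 bp
Sorted largest to smallest: 160, 27 bp.

160, 27 bp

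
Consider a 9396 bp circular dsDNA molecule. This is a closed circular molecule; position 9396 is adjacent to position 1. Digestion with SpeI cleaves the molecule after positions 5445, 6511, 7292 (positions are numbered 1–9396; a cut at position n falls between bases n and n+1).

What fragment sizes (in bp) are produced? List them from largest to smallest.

Circular molecule, 3 cuts → 3 fragments:
  6511 − 5445 = 1066 bp
  7292 − 6511 = 781 bp
  wrap: 9396 − 7292 + 5445 = 7549 bp
Sorted largest to smallest: 7549, 1066, 781 bp.

7549, 1066, 781 bp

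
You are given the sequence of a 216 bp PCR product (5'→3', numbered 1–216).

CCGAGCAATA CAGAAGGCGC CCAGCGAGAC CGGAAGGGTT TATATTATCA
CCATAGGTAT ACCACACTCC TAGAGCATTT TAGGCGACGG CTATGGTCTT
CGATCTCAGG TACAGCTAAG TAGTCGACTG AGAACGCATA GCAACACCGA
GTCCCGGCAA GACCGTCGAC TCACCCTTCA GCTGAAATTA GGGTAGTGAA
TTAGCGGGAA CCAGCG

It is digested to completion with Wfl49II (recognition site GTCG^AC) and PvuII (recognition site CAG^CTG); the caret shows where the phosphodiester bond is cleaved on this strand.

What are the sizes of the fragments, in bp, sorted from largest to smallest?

Wfl49II sites (GTCGAC) start at positions 123, 165.
Wfl49II cuts after base 4 of each site, so after positions 126, 168.
The PvuII site (CAGCTG) starts at position 179.
PvuII cuts after base 3 of each site, so after position 181.
Combined cut positions: 126, 168, 181.
Linear molecule, 3 cuts → 4 fragments:
  1–126 → 126 bp
  127–168 → 42 bp
  169–181 → 13 bp
  182–216 → 35 bp
Sorted largest to smallest: 126, 42, 35, 13 bp.

126, 42, 35, 13 bp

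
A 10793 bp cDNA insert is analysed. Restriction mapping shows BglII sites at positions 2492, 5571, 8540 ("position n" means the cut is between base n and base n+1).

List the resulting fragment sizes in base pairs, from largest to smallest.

Linear molecule, 3 cuts → 4 fragments:
  2492 − 0 = 2492 bp
  5571 − 2492 = 3079 bp
  8540 − 5571 = 2969 bp
  10793 − 8540 = 2253 bp
Sorted largest to smallest: 3079, 2969, 2492, 2253 bp.

3079, 2969, 2492, 2253 bp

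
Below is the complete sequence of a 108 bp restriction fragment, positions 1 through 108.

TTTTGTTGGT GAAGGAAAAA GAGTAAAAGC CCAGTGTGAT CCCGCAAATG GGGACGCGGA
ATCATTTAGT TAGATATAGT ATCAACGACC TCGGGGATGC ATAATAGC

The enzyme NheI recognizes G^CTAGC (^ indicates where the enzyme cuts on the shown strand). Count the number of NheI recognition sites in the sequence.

No occurrence of GCTAGC is present in the sequence.
NheI does not cut: 0 sites.

0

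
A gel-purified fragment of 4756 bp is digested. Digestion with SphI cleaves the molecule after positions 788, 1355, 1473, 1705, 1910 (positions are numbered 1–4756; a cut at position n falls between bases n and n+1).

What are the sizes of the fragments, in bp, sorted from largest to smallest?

2846, 788, 567, 232, 205, 118 bp

Linear molecule, 5 cuts → 6 fragments:
  788 − 0 = 788 bp
  1355 − 788 = 567 bp
  1473 − 1355 = 118 bp
  1705 − 1473 = 232 bp
  1910 − 1705 = 205 bp
  4756 − 1910 = 2846 bp
Sorted largest to smallest: 2846, 788, 567, 232, 205, 118 bp.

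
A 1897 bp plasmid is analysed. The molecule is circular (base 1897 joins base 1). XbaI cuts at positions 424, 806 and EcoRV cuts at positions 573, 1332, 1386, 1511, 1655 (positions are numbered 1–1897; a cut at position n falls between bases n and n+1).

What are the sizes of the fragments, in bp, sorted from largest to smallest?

666, 526, 233, 149, 144, 125, 54 bp

Combined cut positions (sorted): 424, 573, 806, 1332, 1386, 1511, 1655.
Circular molecule, 7 cuts → 7 fragments:
  573 − 424 = 149 bp
  806 − 573 = 233 bp
  1332 − 806 = 526 bp
  1386 − 1332 = 54 bp
  1511 − 1386 = 125 bp
  1655 − 1511 = 144 bp
  wrap: 1897 − 1655 + 424 = 666 bp
Sorted largest to smallest: 666, 526, 233, 149, 144, 125, 54 bp.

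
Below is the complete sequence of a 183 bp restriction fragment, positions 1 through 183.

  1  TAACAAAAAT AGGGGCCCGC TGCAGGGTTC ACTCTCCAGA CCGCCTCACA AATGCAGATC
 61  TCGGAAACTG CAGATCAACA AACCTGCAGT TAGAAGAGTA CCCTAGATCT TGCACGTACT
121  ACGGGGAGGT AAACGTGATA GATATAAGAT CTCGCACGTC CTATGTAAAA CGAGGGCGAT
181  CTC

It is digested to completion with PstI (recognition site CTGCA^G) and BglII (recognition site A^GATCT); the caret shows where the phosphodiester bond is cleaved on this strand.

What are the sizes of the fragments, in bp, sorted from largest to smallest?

42, 36, 32, 24, 17, 16, 16 bp

PstI sites (CTGCAG) start at positions 20, 68, 84.
PstI cuts after base 5 of each site (before the last base), so after positions 24, 72, 88.
BglII sites (AGATCT) start at positions 56, 105, 147.
BglII cuts after the first base of each site, so after positions 56, 105, 147.
Combined cut positions: 24, 56, 72, 88, 105, 147.
Linear molecule, 6 cuts → 7 fragments:
  1–24 → 24 bp
  25–56 → 32 bp
  57–72 → 16 bp
  73–88 → 16 bp
  89–105 → 17 bp
  106–147 → 42 bp
  148–183 → 36 bp
Sorted largest to smallest: 42, 36, 32, 24, 17, 16, 16 bp.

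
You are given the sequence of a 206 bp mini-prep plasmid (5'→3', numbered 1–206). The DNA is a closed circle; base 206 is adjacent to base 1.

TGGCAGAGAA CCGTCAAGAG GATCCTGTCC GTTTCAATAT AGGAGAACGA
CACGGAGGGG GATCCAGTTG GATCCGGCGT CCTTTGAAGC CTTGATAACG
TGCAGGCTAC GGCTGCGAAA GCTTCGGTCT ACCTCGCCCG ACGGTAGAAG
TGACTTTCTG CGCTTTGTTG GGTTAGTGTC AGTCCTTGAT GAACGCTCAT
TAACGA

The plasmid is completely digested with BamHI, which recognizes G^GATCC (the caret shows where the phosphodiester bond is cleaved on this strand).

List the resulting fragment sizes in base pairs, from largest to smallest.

156, 40, 10 bp

BamHI sites (GGATCC) start at positions 20, 60, 70.
BamHI cuts after the first base of each site, so after positions 20, 60, 70.
Circular molecule, 3 cuts → 3 fragments:
  21–60 → 40 bp
  61–70 → 10 bp
  71–206 then 1–20 → 136 + 20 = 156 bp
Sorted largest to smallest: 156, 40, 10 bp.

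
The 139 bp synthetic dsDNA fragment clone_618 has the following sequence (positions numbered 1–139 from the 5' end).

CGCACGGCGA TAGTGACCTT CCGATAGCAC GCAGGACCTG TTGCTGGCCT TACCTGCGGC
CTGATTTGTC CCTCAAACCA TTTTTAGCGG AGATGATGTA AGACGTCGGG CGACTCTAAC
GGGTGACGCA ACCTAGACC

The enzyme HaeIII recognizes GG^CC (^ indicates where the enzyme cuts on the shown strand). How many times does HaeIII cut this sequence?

2

GGCC occurs starting at positions 46, 58.
HaeIII cuts at 2 sites.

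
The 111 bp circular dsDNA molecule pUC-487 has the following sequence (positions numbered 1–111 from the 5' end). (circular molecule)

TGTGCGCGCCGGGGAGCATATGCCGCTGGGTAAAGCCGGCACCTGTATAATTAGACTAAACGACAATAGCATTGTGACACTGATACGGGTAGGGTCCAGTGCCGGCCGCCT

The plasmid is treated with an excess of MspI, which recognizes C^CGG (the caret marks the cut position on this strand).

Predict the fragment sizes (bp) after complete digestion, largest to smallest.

MspI sites (CCGG) start at positions 9, 36, 102.
MspI cuts after the first base of each site, so after positions 9, 36, 102.
Circular molecule, 3 cuts → 3 fragments:
  10–36 → 27 bp
  37–102 → 66 bp
  103–111 then 1–9 → 9 + 9 = 18 bp
Sorted largest to smallest: 66, 27, 18 bp.

66, 27, 18 bp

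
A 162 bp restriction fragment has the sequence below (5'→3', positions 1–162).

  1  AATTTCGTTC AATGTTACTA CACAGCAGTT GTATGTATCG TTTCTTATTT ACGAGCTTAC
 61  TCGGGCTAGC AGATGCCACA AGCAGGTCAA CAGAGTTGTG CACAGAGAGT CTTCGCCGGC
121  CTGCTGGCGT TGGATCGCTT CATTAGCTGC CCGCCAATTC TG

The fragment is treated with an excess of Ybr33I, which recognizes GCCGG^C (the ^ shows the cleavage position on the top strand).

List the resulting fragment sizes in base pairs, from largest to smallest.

The Ybr33I site (GCCGGC) starts at position 115.
Ybr33I cuts after base 5 of each site (before the last base), so after position 119.
Linear molecule, 1 cut → 2 fragments:
  1–119 → 119 bp
  120–162 → 43 bp
Sorted largest to smallest: 119, 43 bp.

119, 43 bp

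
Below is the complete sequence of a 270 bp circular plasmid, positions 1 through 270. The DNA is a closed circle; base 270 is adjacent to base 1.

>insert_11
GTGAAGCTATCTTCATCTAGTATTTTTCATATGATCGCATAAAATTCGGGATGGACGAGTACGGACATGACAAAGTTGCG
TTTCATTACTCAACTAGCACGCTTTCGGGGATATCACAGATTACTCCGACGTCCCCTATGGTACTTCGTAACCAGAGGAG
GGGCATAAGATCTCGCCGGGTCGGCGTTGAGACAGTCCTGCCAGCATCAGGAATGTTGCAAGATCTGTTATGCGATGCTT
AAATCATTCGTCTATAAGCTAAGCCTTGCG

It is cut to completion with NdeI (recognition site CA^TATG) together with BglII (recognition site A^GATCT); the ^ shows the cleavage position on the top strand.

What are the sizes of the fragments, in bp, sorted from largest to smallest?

139, 78, 53 bp

The NdeI site (CATATG) starts at position 28.
NdeI cuts after base 2 of each site, so after position 29.
BglII sites (AGATCT) start at positions 168, 221.
BglII cuts after the first base of each site, so after positions 168, 221.
Combined cut positions: 29, 168, 221.
Circular molecule, 3 cuts → 3 fragments:
  30–168 → 139 bp
  169–221 → 53 bp
  222–270 then 1–29 → 49 + 29 = 78 bp
Sorted largest to smallest: 139, 78, 53 bp.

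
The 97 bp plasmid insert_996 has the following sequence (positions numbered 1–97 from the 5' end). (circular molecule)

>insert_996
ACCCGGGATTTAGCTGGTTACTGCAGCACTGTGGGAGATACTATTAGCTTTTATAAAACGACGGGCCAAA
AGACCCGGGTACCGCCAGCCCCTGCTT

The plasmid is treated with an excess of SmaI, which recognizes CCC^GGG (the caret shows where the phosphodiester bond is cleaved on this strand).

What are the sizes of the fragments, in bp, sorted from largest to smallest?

SmaI sites (CCCGGG) start at positions 2, 74.
SmaI cuts after base 3 of each site, so after positions 4, 76.
Circular molecule, 2 cuts → 2 fragments:
  5–76 → 72 bp
  77–97 then 1–4 → 21 + 4 = 25 bp
Sorted largest to smallest: 72, 25 bp.

72, 25 bp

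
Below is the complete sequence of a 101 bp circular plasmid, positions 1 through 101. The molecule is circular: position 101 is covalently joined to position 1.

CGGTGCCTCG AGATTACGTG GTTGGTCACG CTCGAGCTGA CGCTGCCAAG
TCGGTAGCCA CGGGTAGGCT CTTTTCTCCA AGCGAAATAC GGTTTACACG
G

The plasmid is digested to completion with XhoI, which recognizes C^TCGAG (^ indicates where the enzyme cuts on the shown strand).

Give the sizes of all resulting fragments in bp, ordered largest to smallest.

XhoI sites (CTCGAG) start at positions 7, 31.
XhoI cuts after the first base of each site, so after positions 7, 31.
Circular molecule, 2 cuts → 2 fragments:
  8–31 → 24 bp
  32–101 then 1–7 → 70 + 7 = 77 bp
Sorted largest to smallest: 77, 24 bp.

77, 24 bp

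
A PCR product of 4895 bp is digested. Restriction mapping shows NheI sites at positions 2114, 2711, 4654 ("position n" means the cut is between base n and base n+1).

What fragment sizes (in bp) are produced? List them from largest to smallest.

Linear molecule, 3 cuts → 4 fragments:
  2114 − 0 = 2114 bp
  2711 − 2114 = 597 bp
  4654 − 2711 = 1943 bp
  4895 − 4654 = 241 bp
Sorted largest to smallest: 2114, 1943, 597, 241 bp.

2114, 1943, 597, 241 bp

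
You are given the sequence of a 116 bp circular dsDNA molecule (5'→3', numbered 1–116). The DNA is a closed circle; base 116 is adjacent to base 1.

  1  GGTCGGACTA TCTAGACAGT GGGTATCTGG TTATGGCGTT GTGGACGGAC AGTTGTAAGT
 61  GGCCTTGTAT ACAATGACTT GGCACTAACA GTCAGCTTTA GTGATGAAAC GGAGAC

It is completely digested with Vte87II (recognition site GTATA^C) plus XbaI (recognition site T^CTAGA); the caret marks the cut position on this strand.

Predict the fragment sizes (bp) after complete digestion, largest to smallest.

60, 56 bp

The Vte87II site (GTATAC) starts at position 67.
Vte87II cuts after base 5 of each site (before the last base), so after position 71.
The XbaI site (TCTAGA) starts at position 11.
XbaI cuts after the first base of each site, so after position 11.
Combined cut positions: 11, 71.
Circular molecule, 2 cuts → 2 fragments:
  12–71 → 60 bp
  72–116 then 1–11 → 45 + 11 = 56 bp
Sorted largest to smallest: 60, 56 bp.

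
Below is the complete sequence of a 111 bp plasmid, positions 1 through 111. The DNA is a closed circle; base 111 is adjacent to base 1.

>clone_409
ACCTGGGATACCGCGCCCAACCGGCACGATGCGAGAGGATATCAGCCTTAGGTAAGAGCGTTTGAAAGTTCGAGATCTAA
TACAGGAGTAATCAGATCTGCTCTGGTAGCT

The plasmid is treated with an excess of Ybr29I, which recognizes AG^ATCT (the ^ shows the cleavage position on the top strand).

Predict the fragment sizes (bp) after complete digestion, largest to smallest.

Ybr29I sites (AGATCT) start at positions 73, 94.
Ybr29I cuts after base 2 of each site, so after positions 74, 95.
Circular molecule, 2 cuts → 2 fragments:
  75–95 → 21 bp
  96–111 then 1–74 → 16 + 74 = 90 bp
Sorted largest to smallest: 90, 21 bp.

90, 21 bp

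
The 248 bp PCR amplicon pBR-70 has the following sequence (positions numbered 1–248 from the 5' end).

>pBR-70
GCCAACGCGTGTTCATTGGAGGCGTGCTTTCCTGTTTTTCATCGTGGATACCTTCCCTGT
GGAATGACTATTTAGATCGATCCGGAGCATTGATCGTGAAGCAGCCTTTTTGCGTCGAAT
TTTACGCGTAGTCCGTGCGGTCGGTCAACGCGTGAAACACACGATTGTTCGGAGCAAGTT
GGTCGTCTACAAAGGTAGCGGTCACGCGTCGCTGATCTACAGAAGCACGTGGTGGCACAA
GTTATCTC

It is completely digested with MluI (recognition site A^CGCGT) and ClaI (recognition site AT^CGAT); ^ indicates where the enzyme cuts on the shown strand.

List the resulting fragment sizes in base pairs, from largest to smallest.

MluI sites (ACGCGT) start at positions 5, 124, 148, 204.
MluI cuts after the first base of each site, so after positions 5, 124, 148, 204.
The ClaI site (ATCGAT) starts at position 76.
ClaI cuts after base 2 of each site, so after position 77.
Combined cut positions: 5, 77, 124, 148, 204.
Linear molecule, 5 cuts → 6 fragments:
  1–5 → 5 bp
  6–77 → 72 bp
  78–124 → 47 bp
  125–148 → 24 bp
  149–204 → 56 bp
  205–248 → 44 bp
Sorted largest to smallest: 72, 56, 47, 44, 24, 5 bp.

72, 56, 47, 44, 24, 5 bp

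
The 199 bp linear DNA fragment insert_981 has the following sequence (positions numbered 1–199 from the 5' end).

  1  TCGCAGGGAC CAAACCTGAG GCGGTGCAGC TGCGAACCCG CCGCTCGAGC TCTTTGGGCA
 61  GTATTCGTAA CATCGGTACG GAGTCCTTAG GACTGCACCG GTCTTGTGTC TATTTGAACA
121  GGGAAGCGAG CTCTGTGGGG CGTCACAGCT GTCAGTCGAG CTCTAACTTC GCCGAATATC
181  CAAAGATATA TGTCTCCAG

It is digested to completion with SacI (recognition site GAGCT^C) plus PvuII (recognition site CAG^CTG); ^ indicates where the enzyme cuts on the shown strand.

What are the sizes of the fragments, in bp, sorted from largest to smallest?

SacI sites (GAGCTC) start at positions 47, 128, 158.
SacI cuts after base 5 of each site (before the last base), so after positions 51, 132, 162.
PvuII sites (CAGCTG) start at positions 27, 146.
PvuII cuts after base 3 of each site, so after positions 29, 148.
Combined cut positions: 29, 51, 132, 148, 162.
Linear molecule, 5 cuts → 6 fragments:
  1–29 → 29 bp
  30–51 → 22 bp
  52–132 → 81 bp
  133–148 → 16 bp
  149–162 → 14 bp
  163–199 → 37 bp
Sorted largest to smallest: 81, 37, 29, 22, 16, 14 bp.

81, 37, 29, 22, 16, 14 bp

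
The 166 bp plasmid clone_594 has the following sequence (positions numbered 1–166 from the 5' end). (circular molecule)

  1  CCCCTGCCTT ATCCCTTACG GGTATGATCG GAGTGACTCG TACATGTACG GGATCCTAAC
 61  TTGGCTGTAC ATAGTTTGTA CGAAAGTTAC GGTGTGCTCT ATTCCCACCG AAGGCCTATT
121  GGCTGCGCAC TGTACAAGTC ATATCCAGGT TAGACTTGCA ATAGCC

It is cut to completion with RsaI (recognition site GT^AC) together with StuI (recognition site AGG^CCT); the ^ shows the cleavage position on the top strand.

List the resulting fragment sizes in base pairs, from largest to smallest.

RsaI sites (GTAC) start at positions 40, 46, 67, 78, 132.
RsaI cuts after base 2 of each site, so after positions 41, 47, 68, 79, 133.
The StuI site (AGGCCT) starts at position 112.
StuI cuts after base 3 of each site, so after position 114.
Combined cut positions: 41, 47, 68, 79, 114, 133.
Circular molecule, 6 cuts → 6 fragments:
  42–47 → 6 bp
  48–68 → 21 bp
  69–79 → 11 bp
  80–114 → 35 bp
  115–133 → 19 bp
  134–166 then 1–41 → 33 + 41 = 74 bp
Sorted largest to smallest: 74, 35, 21, 19, 11, 6 bp.

74, 35, 21, 19, 11, 6 bp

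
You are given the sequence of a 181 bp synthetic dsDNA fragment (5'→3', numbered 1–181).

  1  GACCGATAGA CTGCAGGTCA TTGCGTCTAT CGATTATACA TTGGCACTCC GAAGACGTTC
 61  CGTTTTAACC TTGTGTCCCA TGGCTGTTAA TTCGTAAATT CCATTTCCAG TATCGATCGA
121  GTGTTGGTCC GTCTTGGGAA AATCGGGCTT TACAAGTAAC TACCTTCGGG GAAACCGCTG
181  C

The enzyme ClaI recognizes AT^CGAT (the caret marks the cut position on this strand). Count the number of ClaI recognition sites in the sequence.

ATCGAT occurs starting at positions 29, 112.
ClaI cuts at 2 sites.

2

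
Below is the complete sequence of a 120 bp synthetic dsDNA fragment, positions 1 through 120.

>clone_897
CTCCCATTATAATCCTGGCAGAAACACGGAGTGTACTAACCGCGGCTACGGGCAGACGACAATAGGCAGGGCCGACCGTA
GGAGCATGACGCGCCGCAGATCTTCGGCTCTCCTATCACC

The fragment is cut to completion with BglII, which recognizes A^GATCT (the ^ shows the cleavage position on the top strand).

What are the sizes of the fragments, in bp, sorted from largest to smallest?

The BglII site (AGATCT) starts at position 98.
BglII cuts after the first base of each site, so after position 98.
Linear molecule, 1 cut → 2 fragments:
  1–98 → 98 bp
  99–120 → 22 bp
Sorted largest to smallest: 98, 22 bp.

98, 22 bp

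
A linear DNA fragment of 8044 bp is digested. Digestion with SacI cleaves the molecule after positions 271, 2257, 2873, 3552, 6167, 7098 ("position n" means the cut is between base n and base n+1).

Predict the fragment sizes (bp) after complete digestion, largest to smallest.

2615, 1986, 946, 931, 679, 616, 271 bp

Linear molecule, 6 cuts → 7 fragments:
  271 − 0 = 271 bp
  2257 − 271 = 1986 bp
  2873 − 2257 = 616 bp
  3552 − 2873 = 679 bp
  6167 − 3552 = 2615 bp
  7098 − 6167 = 931 bp
  8044 − 7098 = 946 bp
Sorted largest to smallest: 2615, 1986, 946, 931, 679, 616, 271 bp.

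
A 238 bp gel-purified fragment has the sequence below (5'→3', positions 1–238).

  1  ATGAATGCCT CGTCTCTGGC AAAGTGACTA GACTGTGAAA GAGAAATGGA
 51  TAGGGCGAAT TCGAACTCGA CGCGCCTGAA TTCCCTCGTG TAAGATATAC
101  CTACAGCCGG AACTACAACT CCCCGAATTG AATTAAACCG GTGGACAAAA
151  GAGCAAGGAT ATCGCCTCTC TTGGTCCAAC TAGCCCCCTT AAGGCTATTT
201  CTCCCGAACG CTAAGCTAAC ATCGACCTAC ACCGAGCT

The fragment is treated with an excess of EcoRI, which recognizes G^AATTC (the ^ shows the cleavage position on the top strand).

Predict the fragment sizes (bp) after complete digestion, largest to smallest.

160, 57, 21 bp

EcoRI sites (GAATTC) start at positions 57, 78.
EcoRI cuts after the first base of each site, so after positions 57, 78.
Linear molecule, 2 cuts → 3 fragments:
  1–57 → 57 bp
  58–78 → 21 bp
  79–238 → 160 bp
Sorted largest to smallest: 160, 57, 21 bp.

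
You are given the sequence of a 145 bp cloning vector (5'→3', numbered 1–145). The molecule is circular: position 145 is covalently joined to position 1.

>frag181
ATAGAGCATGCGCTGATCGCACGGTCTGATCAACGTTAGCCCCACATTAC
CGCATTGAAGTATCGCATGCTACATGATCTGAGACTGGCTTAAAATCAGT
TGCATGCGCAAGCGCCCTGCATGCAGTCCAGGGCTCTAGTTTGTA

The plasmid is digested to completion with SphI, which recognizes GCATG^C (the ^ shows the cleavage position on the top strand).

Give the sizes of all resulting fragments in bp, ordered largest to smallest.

59, 37, 32, 17 bp

SphI sites (GCATGC) start at positions 6, 65, 102, 119.
SphI cuts after base 5 of each site (before the last base), so after positions 10, 69, 106, 123.
Circular molecule, 4 cuts → 4 fragments:
  11–69 → 59 bp
  70–106 → 37 bp
  107–123 → 17 bp
  124–145 then 1–10 → 22 + 10 = 32 bp
Sorted largest to smallest: 59, 37, 32, 17 bp.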